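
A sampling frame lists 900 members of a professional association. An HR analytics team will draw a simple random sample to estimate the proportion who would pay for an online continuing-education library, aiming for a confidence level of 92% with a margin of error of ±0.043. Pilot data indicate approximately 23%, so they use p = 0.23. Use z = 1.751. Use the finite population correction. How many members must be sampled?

Unadjusted: n₀ = 1.751² × 0.23 × 0.77 / 0.043² ≈ 293.67, so n₀ = 294.
Finite population correction with N = 900: n = n₀ / (1 + (n₀−1)/N) = 294 / (1 + 293/900) = 294 / 1.3256 ≈ 221.79.
Rounding up, n = 222.

222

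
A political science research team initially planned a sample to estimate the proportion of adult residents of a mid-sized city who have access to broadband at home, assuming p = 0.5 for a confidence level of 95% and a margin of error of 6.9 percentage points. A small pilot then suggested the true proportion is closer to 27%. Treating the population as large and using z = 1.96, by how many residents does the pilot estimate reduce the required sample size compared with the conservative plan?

42

Conservative (p = 0.5): n = 1.96² × 0.25 / 0.069² ≈ 201.72 → 202.
Using p = 0.27: p(1−p) = 0.1971, so n = 1.96² × 0.1971 / 0.069² ≈ 159.04 → 160.
Reduction: 202 − 160 = 42.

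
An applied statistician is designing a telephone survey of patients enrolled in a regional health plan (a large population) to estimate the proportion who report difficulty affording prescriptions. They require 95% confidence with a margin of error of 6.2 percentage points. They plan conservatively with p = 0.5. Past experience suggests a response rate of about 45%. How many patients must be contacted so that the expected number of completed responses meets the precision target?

556

For 95% confidence, z = 1.960.
Completed interviews needed: n₀ = 1.960² × 0.2500 / 0.062² ≈ 249.84 → 250.
At a 45% response rate, contacts needed = 250 / 0.45 ≈ 555.56 → 556.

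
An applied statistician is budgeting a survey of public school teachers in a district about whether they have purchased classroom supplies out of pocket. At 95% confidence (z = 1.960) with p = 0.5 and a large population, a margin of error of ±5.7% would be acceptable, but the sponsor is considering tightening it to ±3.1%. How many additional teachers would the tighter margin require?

At ±5.7%: n = 1.960² × 0.2500 / 0.057² ≈ 295.60 → 296.
At ±3.1%: n = 1.960² × 0.2500 / 0.031² ≈ 999.38 → 1000.
Additional respondents: 1000 − 296 = 704.

704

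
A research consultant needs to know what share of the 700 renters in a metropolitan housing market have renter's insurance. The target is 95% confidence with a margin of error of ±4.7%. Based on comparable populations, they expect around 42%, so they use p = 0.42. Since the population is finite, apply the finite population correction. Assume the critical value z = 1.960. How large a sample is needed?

Unadjusted: n₀ = 1.960² × 0.42 × 0.58 / 0.047² ≈ 423.64, so n₀ = 424.
Finite population correction with N = 700: n = n₀ / (1 + (n₀−1)/N) = 424 / (1 + 423/700) = 424 / 1.6043 ≈ 264.29.
Rounding up, n = 265.

265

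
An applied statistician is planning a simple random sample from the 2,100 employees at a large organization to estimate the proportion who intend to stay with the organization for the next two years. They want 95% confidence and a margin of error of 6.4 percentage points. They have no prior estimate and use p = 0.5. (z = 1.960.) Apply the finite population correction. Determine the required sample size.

Unadjusted: n₀ = 1.960² × 0.50 × 0.50 / 0.064² ≈ 234.47, so n₀ = 235.
Finite population correction with N = 2,100: n = n₀ / (1 + (n₀−1)/N) = 235 / (1 + 234/2100) = 235 / 1.1114 ≈ 211.44.
Rounding up, n = 212.

212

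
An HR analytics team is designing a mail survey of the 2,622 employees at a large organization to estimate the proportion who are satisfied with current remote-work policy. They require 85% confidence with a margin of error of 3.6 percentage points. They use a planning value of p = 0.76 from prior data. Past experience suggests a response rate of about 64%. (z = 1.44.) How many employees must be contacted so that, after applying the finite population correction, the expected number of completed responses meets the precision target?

Completed interviews needed (unadjusted): n₀ = 1.44² × 0.1824 / 0.036² ≈ 291.84 → 292.
FPC for N = 2,622: n = 292 / (1 + 291/2622) = 292 / 1.1110 ≈ 262.83 → 263.
At a 64% response rate, contacts needed = 263 / 0.64 ≈ 410.94 → 411.

411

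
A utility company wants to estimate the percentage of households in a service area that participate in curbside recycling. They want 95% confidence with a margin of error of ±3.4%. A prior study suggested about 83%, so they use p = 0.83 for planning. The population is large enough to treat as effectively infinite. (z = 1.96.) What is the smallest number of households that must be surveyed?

With p = 0.83, p(1−p) = 0.1411.
n = z²·p(1−p)/E² = 1.96² × 0.1411 / 0.034² = 3.8416 × 0.1411 / 0.001156 ≈ 468.90.
Rounding up gives n = 469.

469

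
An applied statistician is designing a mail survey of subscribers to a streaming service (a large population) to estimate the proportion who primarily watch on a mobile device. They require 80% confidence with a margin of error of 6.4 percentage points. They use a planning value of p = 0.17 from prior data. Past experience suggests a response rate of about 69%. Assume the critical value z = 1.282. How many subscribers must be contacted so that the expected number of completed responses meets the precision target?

Completed interviews needed: n₀ = 1.282² × 0.1411 / 0.064² ≈ 56.62 → 57.
At a 69% response rate, contacts needed = 57 / 0.69 ≈ 82.61 → 83.

83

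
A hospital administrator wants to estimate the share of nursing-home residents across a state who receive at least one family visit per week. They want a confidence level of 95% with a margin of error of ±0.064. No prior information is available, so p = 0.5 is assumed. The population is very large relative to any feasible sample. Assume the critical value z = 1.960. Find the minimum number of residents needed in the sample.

With p = 0.5, p(1−p) = 0.25.
n = z²·p(1−p)/E² = 1.960² × 0.2500 / 0.064² = 3.8416 × 0.2500 / 0.004096 ≈ 234.47.
Rounding up gives n = 235.

235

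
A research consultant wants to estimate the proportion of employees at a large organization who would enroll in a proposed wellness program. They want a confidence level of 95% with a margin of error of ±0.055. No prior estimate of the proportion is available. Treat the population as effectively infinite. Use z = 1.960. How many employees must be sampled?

318

With no prior estimate, use p = 0.5, giving p(1−p) = 0.25.
n = z²·p(1−p)/E² = 1.960² × 0.2500 / 0.055² = 3.8416 × 0.2500 / 0.003025 ≈ 317.49.
Rounding up gives n = 318.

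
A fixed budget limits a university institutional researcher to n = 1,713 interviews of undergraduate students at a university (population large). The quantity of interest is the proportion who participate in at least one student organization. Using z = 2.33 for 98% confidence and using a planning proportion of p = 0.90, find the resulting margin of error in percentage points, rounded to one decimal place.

1.7

SE(p̂) = √[p(1−p)/n] = √[0.0900/1713] = 0.00725.
E = z × SE = 2.33 × 0.00725 = 0.01689, or 1.7 percentage points.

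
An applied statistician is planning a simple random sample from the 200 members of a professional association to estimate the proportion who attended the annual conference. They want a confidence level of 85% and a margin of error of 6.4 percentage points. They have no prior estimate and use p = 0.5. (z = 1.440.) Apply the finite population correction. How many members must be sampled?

78

Unadjusted: n₀ = 1.440² × 0.50 × 0.50 / 0.064² ≈ 126.56, so n₀ = 127.
Finite population correction with N = 200: n = n₀ / (1 + (n₀−1)/N) = 127 / (1 + 126/200) = 127 / 1.6300 ≈ 77.91.
Rounding up, n = 78.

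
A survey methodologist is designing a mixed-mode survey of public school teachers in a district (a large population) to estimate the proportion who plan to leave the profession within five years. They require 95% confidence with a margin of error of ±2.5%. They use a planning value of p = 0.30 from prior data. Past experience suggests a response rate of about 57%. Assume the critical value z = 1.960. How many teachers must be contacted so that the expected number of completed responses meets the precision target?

2265

Completed interviews needed: n₀ = 1.960² × 0.2100 / 0.025² ≈ 1290.78 → 1291.
At a 57% response rate, contacts needed = 1291 / 0.57 ≈ 2264.91 → 2265.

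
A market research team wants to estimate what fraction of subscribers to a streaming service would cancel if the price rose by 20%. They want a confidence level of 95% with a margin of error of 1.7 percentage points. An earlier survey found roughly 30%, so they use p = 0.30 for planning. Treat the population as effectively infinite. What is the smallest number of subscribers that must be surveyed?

For 95% confidence, z = 1.960.
With p = 0.30, p(1−p) = 0.2100.
n = z²·p(1−p)/E² = 1.960² × 0.2100 / 0.017² = 3.8416 × 0.2100 / 0.000289 ≈ 2791.47.
Rounding up gives n = 2792.

2792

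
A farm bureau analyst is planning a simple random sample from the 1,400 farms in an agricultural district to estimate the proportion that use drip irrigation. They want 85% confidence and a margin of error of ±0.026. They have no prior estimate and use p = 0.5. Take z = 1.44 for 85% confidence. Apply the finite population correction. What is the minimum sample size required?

496

Unadjusted: n₀ = 1.44² × 0.50 × 0.50 / 0.026² ≈ 766.86, so n₀ = 767.
Finite population correction with N = 1,400: n = n₀ / (1 + (n₀−1)/N) = 767 / (1 + 766/1400) = 767 / 1.5471 ≈ 495.75.
Rounding up, n = 496.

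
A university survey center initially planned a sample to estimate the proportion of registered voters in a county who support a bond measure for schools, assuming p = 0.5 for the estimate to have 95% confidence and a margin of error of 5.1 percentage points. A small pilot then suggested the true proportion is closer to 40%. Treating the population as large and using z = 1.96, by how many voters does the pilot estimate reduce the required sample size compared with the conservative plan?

Conservative (p = 0.5): n = 1.96² × 0.25 / 0.051² ≈ 369.24 → 370.
Using p = 0.40: p(1−p) = 0.2400, so n = 1.96² × 0.2400 / 0.051² ≈ 354.47 → 355.
Reduction: 370 − 355 = 15.

15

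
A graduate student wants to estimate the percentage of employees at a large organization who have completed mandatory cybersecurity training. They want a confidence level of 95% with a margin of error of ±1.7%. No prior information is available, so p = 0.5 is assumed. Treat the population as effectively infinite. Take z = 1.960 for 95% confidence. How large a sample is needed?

3324

With p = 0.5, p(1−p) = 0.25.
n = z²·p(1−p)/E² = 1.960² × 0.2500 / 0.017² = 3.8416 × 0.2500 / 0.000289 ≈ 3323.18.
Rounding up gives n = 3324.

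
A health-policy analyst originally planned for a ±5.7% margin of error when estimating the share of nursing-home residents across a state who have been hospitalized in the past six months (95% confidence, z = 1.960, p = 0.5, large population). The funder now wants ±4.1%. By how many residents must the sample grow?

276

At ±5.7%: n = 1.960² × 0.2500 / 0.057² ≈ 295.60 → 296.
At ±4.1%: n = 1.960² × 0.2500 / 0.041² ≈ 571.33 → 572.
Additional respondents: 572 − 296 = 276.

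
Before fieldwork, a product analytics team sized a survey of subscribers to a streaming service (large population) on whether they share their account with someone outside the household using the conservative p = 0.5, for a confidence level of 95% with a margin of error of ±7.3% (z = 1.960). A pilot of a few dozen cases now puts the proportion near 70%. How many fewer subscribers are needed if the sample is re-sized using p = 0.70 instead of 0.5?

29

Conservative (p = 0.5): n = 1.960² × 0.25 / 0.073² ≈ 180.22 → 181.
Using p = 0.70: p(1−p) = 0.2100, so n = 1.960² × 0.2100 / 0.073² ≈ 151.39 → 152.
Reduction: 181 − 152 = 29.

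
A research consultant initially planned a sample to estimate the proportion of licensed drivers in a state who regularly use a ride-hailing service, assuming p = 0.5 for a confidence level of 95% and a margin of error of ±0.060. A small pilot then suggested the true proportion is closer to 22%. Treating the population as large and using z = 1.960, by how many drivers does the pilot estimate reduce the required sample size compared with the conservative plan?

Conservative (p = 0.5): n = 1.960² × 0.25 / 0.060² ≈ 266.78 → 267.
Using p = 0.22: p(1−p) = 0.1716, so n = 1.960² × 0.1716 / 0.060² ≈ 183.12 → 184.
Reduction: 267 − 184 = 83.

83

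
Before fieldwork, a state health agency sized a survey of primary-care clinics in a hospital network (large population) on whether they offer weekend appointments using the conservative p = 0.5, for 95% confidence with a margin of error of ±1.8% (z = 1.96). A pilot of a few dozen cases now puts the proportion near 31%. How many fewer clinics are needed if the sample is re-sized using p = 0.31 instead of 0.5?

Conservative (p = 0.5): n = 1.96² × 0.25 / 0.018² ≈ 2964.20 → 2965.
Using p = 0.31: p(1−p) = 0.2139, so n = 1.96² × 0.2139 / 0.018² ≈ 2536.17 → 2537.
Reduction: 2965 − 2537 = 428.

428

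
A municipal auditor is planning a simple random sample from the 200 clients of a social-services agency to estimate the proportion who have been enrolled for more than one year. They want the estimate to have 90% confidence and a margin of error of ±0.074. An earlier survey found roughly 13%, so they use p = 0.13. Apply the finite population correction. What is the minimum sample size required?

For 90% confidence, z = 1.645.
Unadjusted: n₀ = 1.645² × 0.13 × 0.87 / 0.074² ≈ 55.89, so n₀ = 56.
Finite population correction with N = 200: n = n₀ / (1 + (n₀−1)/N) = 56 / (1 + 55/200) = 56 / 1.2750 ≈ 43.92.
Rounding up, n = 44.

44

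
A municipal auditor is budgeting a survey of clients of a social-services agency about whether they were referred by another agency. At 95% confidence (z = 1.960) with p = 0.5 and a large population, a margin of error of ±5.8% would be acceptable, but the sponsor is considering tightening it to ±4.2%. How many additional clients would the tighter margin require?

259

At ±5.8%: n = 1.960² × 0.2500 / 0.058² ≈ 285.49 → 286.
At ±4.2%: n = 1.960² × 0.2500 / 0.042² ≈ 544.44 → 545.
Additional respondents: 545 − 286 = 259.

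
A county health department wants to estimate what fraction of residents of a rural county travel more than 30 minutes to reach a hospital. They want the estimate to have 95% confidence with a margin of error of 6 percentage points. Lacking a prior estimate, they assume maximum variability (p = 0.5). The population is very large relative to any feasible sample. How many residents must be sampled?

For 95% confidence, z = 1.960.
With p = 0.5, p(1−p) = 0.25.
n = z²·p(1−p)/E² = 1.960² × 0.2500 / 0.060² = 3.8416 × 0.2500 / 0.003600 ≈ 266.78.
Rounding up gives n = 267.

267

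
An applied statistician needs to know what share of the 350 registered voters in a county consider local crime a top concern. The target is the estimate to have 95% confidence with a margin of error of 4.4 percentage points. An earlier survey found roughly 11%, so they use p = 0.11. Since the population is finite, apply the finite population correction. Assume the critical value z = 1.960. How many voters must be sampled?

126

Unadjusted: n₀ = 1.960² × 0.11 × 0.89 / 0.044² ≈ 194.26, so n₀ = 195.
Finite population correction with N = 350: n = n₀ / (1 + (n₀−1)/N) = 195 / (1 + 194/350) = 195 / 1.5543 ≈ 125.46.
Rounding up, n = 126.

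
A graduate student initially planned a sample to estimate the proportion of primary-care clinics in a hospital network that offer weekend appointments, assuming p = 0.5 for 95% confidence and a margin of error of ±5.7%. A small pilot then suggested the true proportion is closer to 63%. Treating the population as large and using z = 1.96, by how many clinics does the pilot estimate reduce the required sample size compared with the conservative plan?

20

Conservative (p = 0.5): n = 1.96² × 0.25 / 0.057² ≈ 295.60 → 296.
Using p = 0.63: p(1−p) = 0.2331, so n = 1.96² × 0.2331 / 0.057² ≈ 275.62 → 276.
Reduction: 296 − 276 = 20.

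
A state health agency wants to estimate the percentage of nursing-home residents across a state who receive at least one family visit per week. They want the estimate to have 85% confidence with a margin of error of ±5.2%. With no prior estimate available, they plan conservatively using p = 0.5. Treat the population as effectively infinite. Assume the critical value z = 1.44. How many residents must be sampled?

192

With p = 0.5, p(1−p) = 0.25.
n = z²·p(1−p)/E² = 1.44² × 0.2500 / 0.052² = 2.0736 × 0.2500 / 0.002704 ≈ 191.72.
Rounding up gives n = 192.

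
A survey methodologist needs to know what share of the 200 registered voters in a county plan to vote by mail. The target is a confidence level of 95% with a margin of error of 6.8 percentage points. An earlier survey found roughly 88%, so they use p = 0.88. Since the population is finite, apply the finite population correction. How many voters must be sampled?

For 95% confidence, z = 1.960.
Unadjusted: n₀ = 1.960² × 0.88 × 0.12 / 0.068² ≈ 87.73, so n₀ = 88.
Finite population correction with N = 200: n = n₀ / (1 + (n₀−1)/N) = 88 / (1 + 87/200) = 88 / 1.4350 ≈ 61.32.
Rounding up, n = 62.

62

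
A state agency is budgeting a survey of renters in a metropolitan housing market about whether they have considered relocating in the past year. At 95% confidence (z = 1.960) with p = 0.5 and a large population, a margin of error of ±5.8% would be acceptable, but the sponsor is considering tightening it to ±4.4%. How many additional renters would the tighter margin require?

211

At ±5.8%: n = 1.960² × 0.2500 / 0.058² ≈ 285.49 → 286.
At ±4.4%: n = 1.960² × 0.2500 / 0.044² ≈ 496.07 → 497.
Additional respondents: 497 − 286 = 211.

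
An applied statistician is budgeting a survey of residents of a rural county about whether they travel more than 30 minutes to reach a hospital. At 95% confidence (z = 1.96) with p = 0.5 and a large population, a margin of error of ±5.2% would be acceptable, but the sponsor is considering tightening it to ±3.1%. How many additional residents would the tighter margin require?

At ±5.2%: n = 1.96² × 0.2500 / 0.052² ≈ 355.18 → 356.
At ±3.1%: n = 1.96² × 0.2500 / 0.031² ≈ 999.38 → 1000.
Additional respondents: 1000 − 356 = 644.

644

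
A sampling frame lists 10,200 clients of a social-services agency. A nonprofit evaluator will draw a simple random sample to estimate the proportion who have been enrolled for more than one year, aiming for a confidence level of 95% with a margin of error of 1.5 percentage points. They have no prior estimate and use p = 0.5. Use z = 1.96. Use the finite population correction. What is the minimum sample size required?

3010

Unadjusted: n₀ = 1.96² × 0.50 × 0.50 / 0.015² ≈ 4268.44, so n₀ = 4269.
Finite population correction with N = 10,200: n = n₀ / (1 + (n₀−1)/N) = 4269 / (1 + 4268/10200) = 4269 / 1.4184 ≈ 3009.66.
Rounding up, n = 3010.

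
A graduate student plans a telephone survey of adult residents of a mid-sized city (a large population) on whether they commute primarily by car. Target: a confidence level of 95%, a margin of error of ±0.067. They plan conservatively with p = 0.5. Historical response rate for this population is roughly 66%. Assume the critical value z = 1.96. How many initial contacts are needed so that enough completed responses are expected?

Completed interviews needed: n₀ = 1.96² × 0.2500 / 0.067² ≈ 213.95 → 214.
At a 66% response rate, contacts needed = 214 / 0.66 ≈ 324.24 → 325.

325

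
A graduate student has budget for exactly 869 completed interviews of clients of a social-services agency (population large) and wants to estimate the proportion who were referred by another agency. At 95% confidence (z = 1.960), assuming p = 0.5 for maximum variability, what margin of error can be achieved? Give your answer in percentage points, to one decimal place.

3.3

SE(p̂) = √[p(1−p)/n] = √[0.2500/869] = 0.01696.
E = z × SE = 1.960 × 0.01696 = 0.03324, or 3.3 percentage points.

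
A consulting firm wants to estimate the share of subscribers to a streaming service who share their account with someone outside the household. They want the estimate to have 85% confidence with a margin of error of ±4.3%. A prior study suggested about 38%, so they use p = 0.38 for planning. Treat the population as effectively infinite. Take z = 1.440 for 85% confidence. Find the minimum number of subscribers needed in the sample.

With p = 0.38, p(1−p) = 0.2356.
n = z²·p(1−p)/E² = 1.440² × 0.2356 / 0.043² = 2.0736 × 0.2356 / 0.001849 ≈ 264.22.
Rounding up gives n = 265.

265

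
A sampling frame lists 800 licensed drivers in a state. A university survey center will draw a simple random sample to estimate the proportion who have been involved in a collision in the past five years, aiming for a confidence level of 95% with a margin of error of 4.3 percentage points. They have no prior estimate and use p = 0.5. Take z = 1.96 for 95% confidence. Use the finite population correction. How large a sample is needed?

Unadjusted: n₀ = 1.96² × 0.50 × 0.50 / 0.043² ≈ 519.42, so n₀ = 520.
Finite population correction with N = 800: n = n₀ / (1 + (n₀−1)/N) = 520 / (1 + 519/800) = 520 / 1.6488 ≈ 315.39.
Rounding up, n = 316.

316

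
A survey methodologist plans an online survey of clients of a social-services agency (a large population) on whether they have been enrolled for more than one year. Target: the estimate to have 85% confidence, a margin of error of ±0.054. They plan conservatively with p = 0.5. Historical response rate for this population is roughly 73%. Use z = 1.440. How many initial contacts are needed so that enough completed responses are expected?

244

Completed interviews needed: n₀ = 1.440² × 0.2500 / 0.054² ≈ 177.78 → 178.
At a 73% response rate, contacts needed = 178 / 0.73 ≈ 243.84 → 244.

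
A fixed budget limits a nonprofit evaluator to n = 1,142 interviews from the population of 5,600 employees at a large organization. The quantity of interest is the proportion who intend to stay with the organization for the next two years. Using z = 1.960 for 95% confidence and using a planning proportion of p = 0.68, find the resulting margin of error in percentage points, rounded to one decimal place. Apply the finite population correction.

2.4

Finite-population factor: (N−n)/(N−1) = (5600−1142)/(5600−1) = 0.7962.
SE(p̂) = √[p(1−p)/n · (N−n)/(N−1)] = √[0.2176/1142 × 0.7962] = 0.01232.
E = z × SE = 1.960 × 0.01232 = 0.02414 ≈ 2.4 percentage points.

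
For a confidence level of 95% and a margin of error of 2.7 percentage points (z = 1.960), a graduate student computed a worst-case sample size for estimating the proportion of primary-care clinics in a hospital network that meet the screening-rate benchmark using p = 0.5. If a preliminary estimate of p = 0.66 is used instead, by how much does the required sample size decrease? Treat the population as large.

135

Conservative (p = 0.5): n = 1.960² × 0.25 / 0.027² ≈ 1317.42 → 1318.
Using p = 0.66: p(1−p) = 0.2244, so n = 1.960² × 0.2244 / 0.027² ≈ 1182.52 → 1183.
Reduction: 1318 − 1183 = 135.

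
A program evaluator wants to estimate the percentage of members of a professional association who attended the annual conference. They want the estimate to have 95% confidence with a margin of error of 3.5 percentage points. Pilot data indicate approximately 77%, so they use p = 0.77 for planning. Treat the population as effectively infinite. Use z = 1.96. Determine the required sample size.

With p = 0.77, p(1−p) = 0.1771.
n = z²·p(1−p)/E² = 1.96² × 0.1771 / 0.035² = 3.8416 × 0.1771 / 0.001225 ≈ 555.39.
Rounding up gives n = 556.

556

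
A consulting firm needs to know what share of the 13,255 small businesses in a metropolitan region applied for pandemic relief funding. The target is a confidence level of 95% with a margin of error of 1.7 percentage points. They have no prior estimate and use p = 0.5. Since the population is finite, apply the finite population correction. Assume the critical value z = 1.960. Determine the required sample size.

Unadjusted: n₀ = 1.960² × 0.50 × 0.50 / 0.017² ≈ 3323.18, so n₀ = 3324.
Finite population correction with N = 13,255: n = n₀ / (1 + (n₀−1)/N) = 3324 / (1 + 3323/13255) = 3324 / 1.2507 ≈ 2657.72.
Rounding up, n = 2658.

2658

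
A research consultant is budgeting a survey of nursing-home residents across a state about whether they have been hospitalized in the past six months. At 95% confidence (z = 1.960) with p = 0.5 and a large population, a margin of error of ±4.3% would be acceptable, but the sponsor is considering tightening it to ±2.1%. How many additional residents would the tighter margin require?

At ±4.3%: n = 1.960² × 0.2500 / 0.043² ≈ 519.42 → 520.
At ±2.1%: n = 1.960² × 0.2500 / 0.021² ≈ 2177.78 → 2178.
Additional respondents: 2178 − 520 = 1658.

1658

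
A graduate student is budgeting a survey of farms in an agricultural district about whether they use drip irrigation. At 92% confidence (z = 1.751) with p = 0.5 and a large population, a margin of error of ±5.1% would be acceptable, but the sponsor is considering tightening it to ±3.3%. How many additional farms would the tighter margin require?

409

At ±5.1%: n = 1.751² × 0.2500 / 0.051² ≈ 294.69 → 295.
At ±3.3%: n = 1.751² × 0.2500 / 0.033² ≈ 703.86 → 704.
Additional respondents: 704 − 295 = 409.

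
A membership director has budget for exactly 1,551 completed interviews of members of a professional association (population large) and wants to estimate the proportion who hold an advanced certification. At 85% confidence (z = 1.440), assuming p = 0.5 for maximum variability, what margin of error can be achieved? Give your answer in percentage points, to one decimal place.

SE(p̂) = √[p(1−p)/n] = √[0.2500/1551] = 0.01270.
E = z × SE = 1.440 × 0.01270 = 0.01828, or 1.8 percentage points.

1.8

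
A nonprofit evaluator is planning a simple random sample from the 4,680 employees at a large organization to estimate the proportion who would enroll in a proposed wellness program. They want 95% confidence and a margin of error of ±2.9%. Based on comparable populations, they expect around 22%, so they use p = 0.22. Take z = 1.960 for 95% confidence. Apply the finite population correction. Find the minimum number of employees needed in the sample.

Unadjusted: n₀ = 1.960² × 0.22 × 0.78 / 0.029² ≈ 783.85, so n₀ = 784.
Finite population correction with N = 4,680: n = n₀ / (1 + (n₀−1)/N) = 784 / (1 + 783/4680) = 784 / 1.1673 ≈ 671.63.
Rounding up, n = 672.

672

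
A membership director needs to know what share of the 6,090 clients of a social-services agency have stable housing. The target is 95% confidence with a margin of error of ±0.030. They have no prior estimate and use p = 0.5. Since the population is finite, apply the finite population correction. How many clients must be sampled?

909

For 95% confidence, z = 1.960.
Unadjusted: n₀ = 1.960² × 0.50 × 0.50 / 0.030² ≈ 1067.11, so n₀ = 1068.
Finite population correction with N = 6,090: n = n₀ / (1 + (n₀−1)/N) = 1068 / (1 + 1067/6090) = 1068 / 1.1752 ≈ 908.78.
Rounding up, n = 909.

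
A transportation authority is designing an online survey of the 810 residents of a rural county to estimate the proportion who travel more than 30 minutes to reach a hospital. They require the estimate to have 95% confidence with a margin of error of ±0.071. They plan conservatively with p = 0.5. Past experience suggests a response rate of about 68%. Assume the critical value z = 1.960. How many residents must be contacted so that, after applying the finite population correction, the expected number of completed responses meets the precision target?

Completed interviews needed (unadjusted): n₀ = 1.960² × 0.2500 / 0.071² ≈ 190.52 → 191.
FPC for N = 810: n = 191 / (1 + 190/810) = 191 / 1.2346 ≈ 154.71 → 155.
At a 68% response rate, contacts needed = 155 / 0.68 ≈ 227.94 → 228.

228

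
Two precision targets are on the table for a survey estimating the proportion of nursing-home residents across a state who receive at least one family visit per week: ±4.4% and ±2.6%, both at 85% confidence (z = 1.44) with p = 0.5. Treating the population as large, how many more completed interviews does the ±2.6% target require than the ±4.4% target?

499

At ±4.4%: n = 1.44² × 0.2500 / 0.044² ≈ 267.77 → 268.
At ±2.6%: n = 1.44² × 0.2500 / 0.026² ≈ 766.86 → 767.
Additional respondents: 767 − 268 = 499.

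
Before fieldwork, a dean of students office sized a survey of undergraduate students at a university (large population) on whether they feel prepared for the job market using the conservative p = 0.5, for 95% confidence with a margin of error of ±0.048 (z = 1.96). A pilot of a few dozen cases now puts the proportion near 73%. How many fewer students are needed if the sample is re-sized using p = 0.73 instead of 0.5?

88

Conservative (p = 0.5): n = 1.96² × 0.25 / 0.048² ≈ 416.84 → 417.
Using p = 0.73: p(1−p) = 0.1971, so n = 1.96² × 0.1971 / 0.048² ≈ 328.64 → 329.
Reduction: 417 − 329 = 88.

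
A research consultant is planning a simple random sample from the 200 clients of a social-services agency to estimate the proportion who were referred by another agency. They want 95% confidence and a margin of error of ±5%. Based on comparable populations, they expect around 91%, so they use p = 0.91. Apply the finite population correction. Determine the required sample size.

For 95% confidence, z = 1.960.
Unadjusted: n₀ = 1.960² × 0.91 × 0.09 / 0.050² ≈ 125.85, so n₀ = 126.
Finite population correction with N = 200: n = n₀ / (1 + (n₀−1)/N) = 126 / (1 + 125/200) = 126 / 1.6250 ≈ 77.54.
Rounding up, n = 78.

78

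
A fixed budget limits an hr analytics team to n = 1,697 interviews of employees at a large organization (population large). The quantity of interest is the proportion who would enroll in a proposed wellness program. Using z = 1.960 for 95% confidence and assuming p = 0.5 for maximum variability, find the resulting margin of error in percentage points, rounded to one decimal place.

2.4

SE(p̂) = √[p(1−p)/n] = √[0.2500/1697] = 0.01214.
E = z × SE = 1.960 × 0.01214 = 0.02379, or 2.4 percentage points.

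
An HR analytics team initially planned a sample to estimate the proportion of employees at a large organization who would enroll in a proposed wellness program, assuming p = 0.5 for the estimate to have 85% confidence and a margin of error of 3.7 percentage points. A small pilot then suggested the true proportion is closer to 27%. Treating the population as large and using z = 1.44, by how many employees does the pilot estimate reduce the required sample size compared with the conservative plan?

Conservative (p = 0.5): n = 1.44² × 0.25 / 0.037² ≈ 378.67 → 379.
Using p = 0.27: p(1−p) = 0.1971, so n = 1.44² × 0.1971 / 0.037² ≈ 298.54 → 299.
Reduction: 379 − 299 = 80.

80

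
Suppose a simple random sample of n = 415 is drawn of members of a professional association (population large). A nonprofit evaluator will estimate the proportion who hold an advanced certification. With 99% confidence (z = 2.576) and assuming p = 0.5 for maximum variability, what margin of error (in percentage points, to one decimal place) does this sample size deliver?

SE(p̂) = √[p(1−p)/n] = √[0.2500/415] = 0.02454.
E = z × SE = 2.576 × 0.02454 = 0.06323, or 6.3 percentage points.

6.3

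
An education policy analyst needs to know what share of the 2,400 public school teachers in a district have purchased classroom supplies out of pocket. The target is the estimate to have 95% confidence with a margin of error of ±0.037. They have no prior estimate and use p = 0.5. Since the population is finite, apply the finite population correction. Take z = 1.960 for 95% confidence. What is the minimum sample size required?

Unadjusted: n₀ = 1.960² × 0.50 × 0.50 / 0.037² ≈ 701.53, so n₀ = 702.
Finite population correction with N = 2,400: n = n₀ / (1 + (n₀−1)/N) = 702 / (1 + 701/2400) = 702 / 1.2921 ≈ 543.31.
Rounding up, n = 544.

544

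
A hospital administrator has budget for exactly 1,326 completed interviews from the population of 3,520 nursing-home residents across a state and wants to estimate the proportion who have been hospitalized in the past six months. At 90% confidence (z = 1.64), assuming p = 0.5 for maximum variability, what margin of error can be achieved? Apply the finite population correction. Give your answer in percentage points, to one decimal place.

Finite-population factor: (N−n)/(N−1) = (3520−1326)/(3520−1) = 0.6235.
SE(p̂) = √[p(1−p)/n · (N−n)/(N−1)] = √[0.2500/1326 × 0.6235] = 0.01084.
E = z × SE = 1.64 × 0.01084 = 0.01778 ≈ 1.8 percentage points.

1.8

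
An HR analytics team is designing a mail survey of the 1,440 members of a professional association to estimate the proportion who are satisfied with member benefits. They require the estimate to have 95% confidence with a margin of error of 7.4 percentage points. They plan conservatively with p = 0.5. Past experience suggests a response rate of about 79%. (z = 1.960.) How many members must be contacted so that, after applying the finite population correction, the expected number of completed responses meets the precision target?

Completed interviews needed (unadjusted): n₀ = 1.960² × 0.2500 / 0.074² ≈ 175.38 → 176.
FPC for N = 1,440: n = 176 / (1 + 175/1440) = 176 / 1.1215 ≈ 156.93 → 157.
At a 79% response rate, contacts needed = 157 / 0.79 ≈ 198.73 → 199.

199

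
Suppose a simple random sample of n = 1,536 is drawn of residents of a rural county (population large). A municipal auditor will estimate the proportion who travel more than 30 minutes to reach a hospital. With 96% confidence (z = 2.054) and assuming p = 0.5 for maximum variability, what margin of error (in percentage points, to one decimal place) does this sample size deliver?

2.6

SE(p̂) = √[p(1−p)/n] = √[0.2500/1536] = 0.01276.
E = z × SE = 2.054 × 0.01276 = 0.02620, or 2.6 percentage points.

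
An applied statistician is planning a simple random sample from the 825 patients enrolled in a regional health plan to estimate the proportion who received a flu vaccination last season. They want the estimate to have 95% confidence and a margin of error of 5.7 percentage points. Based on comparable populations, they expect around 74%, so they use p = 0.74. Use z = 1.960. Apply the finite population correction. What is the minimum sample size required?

179

Unadjusted: n₀ = 1.960² × 0.74 × 0.26 / 0.057² ≈ 227.49, so n₀ = 228.
Finite population correction with N = 825: n = n₀ / (1 + (n₀−1)/N) = 228 / (1 + 227/825) = 228 / 1.2752 ≈ 178.80.
Rounding up, n = 179.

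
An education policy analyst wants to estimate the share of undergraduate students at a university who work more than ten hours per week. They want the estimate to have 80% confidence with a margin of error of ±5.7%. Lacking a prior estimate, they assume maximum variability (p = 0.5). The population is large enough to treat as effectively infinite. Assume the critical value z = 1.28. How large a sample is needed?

With p = 0.5, p(1−p) = 0.25.
n = z²·p(1−p)/E² = 1.28² × 0.2500 / 0.057² = 1.6384 × 0.2500 / 0.003249 ≈ 126.07.
Rounding up gives n = 127.

127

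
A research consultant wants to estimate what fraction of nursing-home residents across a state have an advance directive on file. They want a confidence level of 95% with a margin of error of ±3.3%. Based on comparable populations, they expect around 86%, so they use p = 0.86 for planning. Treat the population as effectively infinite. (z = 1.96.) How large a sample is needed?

With p = 0.86, p(1−p) = 0.1204.
n = z²·p(1−p)/E² = 1.96² × 0.1204 / 0.033² = 3.8416 × 0.1204 / 0.001089 ≈ 424.73.
Rounding up gives n = 425.

425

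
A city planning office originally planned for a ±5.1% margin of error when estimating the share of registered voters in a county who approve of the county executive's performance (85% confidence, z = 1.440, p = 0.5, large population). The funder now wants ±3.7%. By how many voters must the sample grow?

179

At ±5.1%: n = 1.440² × 0.2500 / 0.051² ≈ 199.31 → 200.
At ±3.7%: n = 1.440² × 0.2500 / 0.037² ≈ 378.67 → 379.
Additional respondents: 379 − 200 = 179.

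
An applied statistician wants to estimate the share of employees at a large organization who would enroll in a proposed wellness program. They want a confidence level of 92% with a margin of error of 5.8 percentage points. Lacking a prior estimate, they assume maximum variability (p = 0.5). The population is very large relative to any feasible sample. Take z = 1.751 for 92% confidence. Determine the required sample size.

With p = 0.5, p(1−p) = 0.25.
n = z²·p(1−p)/E² = 1.751² × 0.2500 / 0.058² = 3.0660 × 0.2500 / 0.003364 ≈ 227.85.
Rounding up gives n = 228.

228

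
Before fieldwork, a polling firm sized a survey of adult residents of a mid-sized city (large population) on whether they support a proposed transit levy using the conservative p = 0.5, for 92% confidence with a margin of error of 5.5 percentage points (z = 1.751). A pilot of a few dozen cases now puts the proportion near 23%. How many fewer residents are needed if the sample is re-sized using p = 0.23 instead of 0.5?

74

Conservative (p = 0.5): n = 1.751² × 0.25 / 0.055² ≈ 253.39 → 254.
Using p = 0.23: p(1−p) = 0.1771, so n = 1.751² × 0.1771 / 0.055² ≈ 179.50 → 180.
Reduction: 254 − 180 = 74.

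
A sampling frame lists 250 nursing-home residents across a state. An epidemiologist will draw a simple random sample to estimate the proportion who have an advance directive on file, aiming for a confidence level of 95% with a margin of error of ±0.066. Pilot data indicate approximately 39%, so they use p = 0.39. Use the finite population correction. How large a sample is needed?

For 95% confidence, z = 1.960.
Unadjusted: n₀ = 1.960² × 0.39 × 0.61 / 0.066² ≈ 209.81, so n₀ = 210.
Finite population correction with N = 250: n = n₀ / (1 + (n₀−1)/N) = 210 / (1 + 209/250) = 210 / 1.8360 ≈ 114.38.
Rounding up, n = 115.

115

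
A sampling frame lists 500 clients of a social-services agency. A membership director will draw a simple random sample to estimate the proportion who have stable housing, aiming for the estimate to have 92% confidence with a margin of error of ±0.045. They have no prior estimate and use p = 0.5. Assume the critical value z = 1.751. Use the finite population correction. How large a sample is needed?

216

Unadjusted: n₀ = 1.751² × 0.50 × 0.50 / 0.045² ≈ 378.52, so n₀ = 379.
Finite population correction with N = 500: n = n₀ / (1 + (n₀−1)/N) = 379 / (1 + 378/500) = 379 / 1.7560 ≈ 215.83.
Rounding up, n = 216.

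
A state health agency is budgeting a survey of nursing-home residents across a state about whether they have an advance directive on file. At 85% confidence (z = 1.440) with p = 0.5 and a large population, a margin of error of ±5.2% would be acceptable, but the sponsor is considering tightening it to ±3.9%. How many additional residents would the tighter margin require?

149

At ±5.2%: n = 1.440² × 0.2500 / 0.052² ≈ 191.72 → 192.
At ±3.9%: n = 1.440² × 0.2500 / 0.039² ≈ 340.83 → 341.
Additional respondents: 341 − 192 = 149.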